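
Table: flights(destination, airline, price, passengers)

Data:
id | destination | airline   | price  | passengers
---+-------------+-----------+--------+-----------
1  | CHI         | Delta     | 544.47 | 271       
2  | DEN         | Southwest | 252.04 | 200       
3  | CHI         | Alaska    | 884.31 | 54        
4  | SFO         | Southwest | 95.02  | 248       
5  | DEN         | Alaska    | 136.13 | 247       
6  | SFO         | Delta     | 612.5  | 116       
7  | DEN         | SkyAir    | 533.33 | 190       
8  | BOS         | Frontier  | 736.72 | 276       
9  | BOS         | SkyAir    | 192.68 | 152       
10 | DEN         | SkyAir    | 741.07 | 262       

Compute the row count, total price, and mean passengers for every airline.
SELECT airline,
       COUNT(*) as cnt,
       SUM(price) as total_price,
       AVG(passengers) as avg_passengers
FROM flights
GROUP BY airline

Result:
  Alaska: 2 records, 1020.44 total price, 150.50 avg passengers
  Delta: 2 records, 1156.97 total price, 193.50 avg passengers
  Frontier: 1 records, 736.72 total price, 276.00 avg passengers
  SkyAir: 3 records, 1467.08 total price, 201.33 avg passengers
  Southwest: 2 records, 347.06 total price, 224.00 avg passengers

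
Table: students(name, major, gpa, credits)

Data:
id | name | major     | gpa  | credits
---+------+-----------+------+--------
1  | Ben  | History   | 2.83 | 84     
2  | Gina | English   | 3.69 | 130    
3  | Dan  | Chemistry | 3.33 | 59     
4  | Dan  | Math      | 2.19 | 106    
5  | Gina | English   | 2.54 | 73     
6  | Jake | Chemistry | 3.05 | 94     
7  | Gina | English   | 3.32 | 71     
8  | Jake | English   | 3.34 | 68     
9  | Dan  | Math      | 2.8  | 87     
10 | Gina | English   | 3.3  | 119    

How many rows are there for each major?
SELECT major, COUNT(*) as count
FROM students
GROUP BY major

Result:
  Chemistry: 2
  English: 5
  History: 1
  Math: 2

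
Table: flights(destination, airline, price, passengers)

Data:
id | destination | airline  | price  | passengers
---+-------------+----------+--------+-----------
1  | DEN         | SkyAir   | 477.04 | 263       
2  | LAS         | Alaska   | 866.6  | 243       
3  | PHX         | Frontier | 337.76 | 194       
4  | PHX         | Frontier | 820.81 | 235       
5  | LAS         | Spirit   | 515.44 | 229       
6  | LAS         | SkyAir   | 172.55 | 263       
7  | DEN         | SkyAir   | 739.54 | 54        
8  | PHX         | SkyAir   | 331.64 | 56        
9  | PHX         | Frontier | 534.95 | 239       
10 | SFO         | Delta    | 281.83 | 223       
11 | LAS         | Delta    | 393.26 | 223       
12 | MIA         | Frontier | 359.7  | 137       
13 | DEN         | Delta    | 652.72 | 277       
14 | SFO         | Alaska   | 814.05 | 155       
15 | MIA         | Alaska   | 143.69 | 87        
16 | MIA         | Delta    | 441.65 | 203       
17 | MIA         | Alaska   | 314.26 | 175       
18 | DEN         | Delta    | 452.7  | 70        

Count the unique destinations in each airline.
SELECT airline, COUNT(DISTINCT destination)
FROM flights
GROUP BY airline

Result:
  Alaska: 3 distinct
  Delta: 4 distinct
  Frontier: 2 distinct
  SkyAir: 3 distinct
  Spirit: 1 distinct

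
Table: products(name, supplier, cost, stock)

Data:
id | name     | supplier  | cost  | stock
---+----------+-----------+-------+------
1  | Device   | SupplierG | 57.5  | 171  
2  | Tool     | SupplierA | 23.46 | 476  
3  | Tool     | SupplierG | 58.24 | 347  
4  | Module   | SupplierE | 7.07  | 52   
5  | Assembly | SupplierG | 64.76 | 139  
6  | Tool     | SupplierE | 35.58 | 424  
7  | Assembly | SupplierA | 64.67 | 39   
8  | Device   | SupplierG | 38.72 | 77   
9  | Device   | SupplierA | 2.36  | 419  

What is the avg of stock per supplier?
SELECT supplier, AVG(stock) as result
FROM products
GROUP BY supplier

Result:
  SupplierA: 311.33
  SupplierE: 238.00
  SupplierG: 183.50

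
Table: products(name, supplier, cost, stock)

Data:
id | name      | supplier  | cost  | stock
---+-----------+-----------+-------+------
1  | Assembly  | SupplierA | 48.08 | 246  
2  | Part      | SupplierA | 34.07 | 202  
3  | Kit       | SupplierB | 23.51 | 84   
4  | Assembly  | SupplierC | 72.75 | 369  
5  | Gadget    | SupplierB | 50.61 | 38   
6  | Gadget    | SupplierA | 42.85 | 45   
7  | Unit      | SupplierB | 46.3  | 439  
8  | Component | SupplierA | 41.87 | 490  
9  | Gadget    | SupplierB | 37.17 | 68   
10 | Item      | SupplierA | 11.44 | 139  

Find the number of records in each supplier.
SELECT supplier, COUNT(*) as count
FROM products
GROUP BY supplier

Result:
  SupplierA: 5
  SupplierB: 4
  SupplierC: 1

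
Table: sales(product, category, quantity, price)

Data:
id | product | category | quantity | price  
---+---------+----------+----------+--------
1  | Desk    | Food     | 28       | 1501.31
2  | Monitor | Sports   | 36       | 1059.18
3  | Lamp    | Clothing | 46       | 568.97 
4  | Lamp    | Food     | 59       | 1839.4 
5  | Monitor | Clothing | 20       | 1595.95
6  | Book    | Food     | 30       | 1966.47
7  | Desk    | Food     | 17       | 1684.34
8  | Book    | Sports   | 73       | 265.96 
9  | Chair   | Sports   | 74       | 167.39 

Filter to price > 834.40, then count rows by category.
SELECT category, COUNT(*)
FROM sales
WHERE price > 834.40
GROUP BY category

Note: WHERE filters rows before grouping.

Result:
  Clothing: 1
  Food: 4
  Sports: 1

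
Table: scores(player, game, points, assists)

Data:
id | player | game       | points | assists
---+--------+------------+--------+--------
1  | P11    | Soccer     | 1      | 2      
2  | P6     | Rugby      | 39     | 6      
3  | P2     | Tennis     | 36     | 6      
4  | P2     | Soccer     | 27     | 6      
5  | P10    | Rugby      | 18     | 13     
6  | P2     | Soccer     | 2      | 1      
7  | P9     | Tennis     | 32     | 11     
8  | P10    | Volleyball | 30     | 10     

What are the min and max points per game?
SELECT game, MIN(points), MAX(points)
FROM scores
GROUP BY game

Result:
  Rugby: min=18, max=39
  Soccer: min=1, max=27
  Tennis: min=32, max=36
  Volleyball: min=30, max=30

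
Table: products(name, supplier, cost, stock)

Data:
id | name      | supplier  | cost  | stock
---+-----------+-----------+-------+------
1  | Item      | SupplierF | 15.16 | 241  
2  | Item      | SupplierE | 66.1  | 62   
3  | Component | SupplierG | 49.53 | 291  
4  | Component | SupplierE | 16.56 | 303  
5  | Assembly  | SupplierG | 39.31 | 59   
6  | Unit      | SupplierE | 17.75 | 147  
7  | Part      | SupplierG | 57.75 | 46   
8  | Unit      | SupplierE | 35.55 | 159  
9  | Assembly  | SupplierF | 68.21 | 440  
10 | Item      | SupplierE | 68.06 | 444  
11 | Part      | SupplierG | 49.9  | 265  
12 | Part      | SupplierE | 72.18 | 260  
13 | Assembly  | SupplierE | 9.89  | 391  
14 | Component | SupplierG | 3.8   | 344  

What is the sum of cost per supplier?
SELECT supplier, SUM(cost) as result
FROM products
GROUP BY supplier

Result:
  SupplierE: 286.09
  SupplierF: 83.37
  SupplierG: 200.29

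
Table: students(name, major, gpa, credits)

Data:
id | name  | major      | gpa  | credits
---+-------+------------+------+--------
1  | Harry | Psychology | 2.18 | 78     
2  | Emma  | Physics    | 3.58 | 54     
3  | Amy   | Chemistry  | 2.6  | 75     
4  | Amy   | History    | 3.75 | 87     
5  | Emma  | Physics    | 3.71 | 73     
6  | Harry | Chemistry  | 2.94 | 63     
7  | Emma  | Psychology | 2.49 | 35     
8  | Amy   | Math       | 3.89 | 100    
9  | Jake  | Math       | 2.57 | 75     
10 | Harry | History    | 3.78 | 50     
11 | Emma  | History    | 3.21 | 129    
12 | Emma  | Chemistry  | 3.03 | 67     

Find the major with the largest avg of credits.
SELECT major, AVG(credits) as val
FROM students
GROUP BY major
ORDER BY val DESC
LIMIT 1

Result: History with avg(credits) = 88.67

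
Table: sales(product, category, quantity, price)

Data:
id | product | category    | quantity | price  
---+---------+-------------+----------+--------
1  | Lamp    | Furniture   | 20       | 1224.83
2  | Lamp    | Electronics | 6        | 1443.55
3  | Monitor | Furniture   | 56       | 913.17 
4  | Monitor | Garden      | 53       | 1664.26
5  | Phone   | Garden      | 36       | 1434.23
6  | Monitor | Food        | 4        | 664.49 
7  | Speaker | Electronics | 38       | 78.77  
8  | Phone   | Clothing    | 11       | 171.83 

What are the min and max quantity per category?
SELECT category, MIN(quantity), MAX(quantity)
FROM sales
GROUP BY category

Result:
  Clothing: min=11, max=11
  Electronics: min=6, max=38
  Food: min=4, max=4
  Furniture: min=20, max=56
  Garden: min=36, max=53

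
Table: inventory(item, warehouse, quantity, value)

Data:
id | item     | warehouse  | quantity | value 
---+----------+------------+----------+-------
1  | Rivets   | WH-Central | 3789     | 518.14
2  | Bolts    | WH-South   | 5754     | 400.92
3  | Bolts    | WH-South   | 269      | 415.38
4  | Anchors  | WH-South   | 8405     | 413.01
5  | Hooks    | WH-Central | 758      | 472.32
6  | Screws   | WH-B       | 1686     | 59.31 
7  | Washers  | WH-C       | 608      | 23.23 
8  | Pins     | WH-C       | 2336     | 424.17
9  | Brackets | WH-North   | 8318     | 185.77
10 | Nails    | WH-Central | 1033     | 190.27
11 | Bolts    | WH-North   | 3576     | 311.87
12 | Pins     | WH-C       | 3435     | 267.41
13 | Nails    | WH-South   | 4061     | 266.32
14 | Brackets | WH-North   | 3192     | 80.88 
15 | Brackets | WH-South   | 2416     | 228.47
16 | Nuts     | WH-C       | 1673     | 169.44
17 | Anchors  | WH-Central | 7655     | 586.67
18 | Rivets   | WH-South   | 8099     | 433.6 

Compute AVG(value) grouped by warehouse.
SELECT warehouse, AVG(value) as result
FROM inventory
GROUP BY warehouse

Result:
  WH-B: 59.31
  WH-C: 221.06
  WH-Central: 441.85
  WH-North: 192.84
  WH-South: 359.62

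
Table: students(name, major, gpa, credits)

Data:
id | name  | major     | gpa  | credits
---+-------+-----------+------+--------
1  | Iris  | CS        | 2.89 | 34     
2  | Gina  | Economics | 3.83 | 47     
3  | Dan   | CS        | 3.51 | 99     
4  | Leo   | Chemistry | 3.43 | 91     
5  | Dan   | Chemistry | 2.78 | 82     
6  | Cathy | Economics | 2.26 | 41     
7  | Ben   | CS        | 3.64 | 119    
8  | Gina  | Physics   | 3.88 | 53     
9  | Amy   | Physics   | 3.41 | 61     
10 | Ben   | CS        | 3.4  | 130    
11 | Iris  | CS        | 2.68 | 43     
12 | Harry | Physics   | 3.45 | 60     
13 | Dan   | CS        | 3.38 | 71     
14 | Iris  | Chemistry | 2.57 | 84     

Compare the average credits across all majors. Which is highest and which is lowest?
SELECT major, AVG(credits)
FROM students
GROUP BY major
ORDER BY AVG(credits)

All groups:
  Economics: 44.00
  Physics: 58.00
  CS: 82.67
  Chemistry: 85.67

Highest: Chemistry (85.67)
Lowest: Economics (44.00)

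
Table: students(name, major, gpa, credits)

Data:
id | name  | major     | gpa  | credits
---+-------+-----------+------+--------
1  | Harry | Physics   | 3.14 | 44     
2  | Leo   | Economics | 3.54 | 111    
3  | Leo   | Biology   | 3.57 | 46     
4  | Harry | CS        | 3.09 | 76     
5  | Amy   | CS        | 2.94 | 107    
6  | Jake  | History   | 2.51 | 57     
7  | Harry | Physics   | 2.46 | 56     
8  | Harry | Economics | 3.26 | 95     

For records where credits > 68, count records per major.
SELECT major, COUNT(*)
FROM students
WHERE credits > 68
GROUP BY major

Note: WHERE filters rows before grouping.

Result:
  CS: 2
  Economics: 2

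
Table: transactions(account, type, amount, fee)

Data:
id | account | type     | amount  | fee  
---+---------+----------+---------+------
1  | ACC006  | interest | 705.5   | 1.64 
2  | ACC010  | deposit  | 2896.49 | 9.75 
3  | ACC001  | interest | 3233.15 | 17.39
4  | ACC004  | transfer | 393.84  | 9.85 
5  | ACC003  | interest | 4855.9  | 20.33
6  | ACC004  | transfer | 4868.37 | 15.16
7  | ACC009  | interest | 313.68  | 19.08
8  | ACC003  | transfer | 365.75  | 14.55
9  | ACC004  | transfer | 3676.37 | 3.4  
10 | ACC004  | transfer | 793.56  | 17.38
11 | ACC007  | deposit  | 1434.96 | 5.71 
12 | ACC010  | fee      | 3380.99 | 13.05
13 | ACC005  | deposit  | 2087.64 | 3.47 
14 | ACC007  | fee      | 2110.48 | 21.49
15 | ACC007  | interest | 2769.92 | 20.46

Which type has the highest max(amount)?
SELECT type, MAX(amount) as val
FROM transactions
GROUP BY type
ORDER BY val DESC
LIMIT 1

Result: transfer with max(amount) = 4868.37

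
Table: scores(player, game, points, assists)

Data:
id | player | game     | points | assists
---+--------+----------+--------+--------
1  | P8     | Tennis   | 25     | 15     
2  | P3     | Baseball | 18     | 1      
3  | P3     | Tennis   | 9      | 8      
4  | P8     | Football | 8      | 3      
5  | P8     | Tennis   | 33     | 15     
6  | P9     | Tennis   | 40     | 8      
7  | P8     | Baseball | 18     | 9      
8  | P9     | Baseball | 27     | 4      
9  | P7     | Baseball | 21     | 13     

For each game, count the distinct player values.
SELECT game, COUNT(DISTINCT player)
FROM scores
GROUP BY game

Result:
  Baseball: 4 distinct
  Football: 1 distinct
  Tennis: 3 distinct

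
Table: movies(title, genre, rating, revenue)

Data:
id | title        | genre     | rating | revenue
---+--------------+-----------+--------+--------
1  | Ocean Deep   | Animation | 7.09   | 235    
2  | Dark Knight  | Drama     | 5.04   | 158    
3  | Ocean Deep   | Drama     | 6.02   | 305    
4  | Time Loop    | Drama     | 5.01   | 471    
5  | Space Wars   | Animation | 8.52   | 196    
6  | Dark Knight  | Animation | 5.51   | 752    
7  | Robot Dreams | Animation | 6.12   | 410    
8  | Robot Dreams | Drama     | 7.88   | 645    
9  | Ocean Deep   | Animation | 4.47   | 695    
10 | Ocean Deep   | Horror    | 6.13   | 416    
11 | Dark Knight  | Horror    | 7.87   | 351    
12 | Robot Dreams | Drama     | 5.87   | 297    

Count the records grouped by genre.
SELECT genre, COUNT(*) as count
FROM movies
GROUP BY genre

Result:
  Animation: 5
  Drama: 5
  Horror: 2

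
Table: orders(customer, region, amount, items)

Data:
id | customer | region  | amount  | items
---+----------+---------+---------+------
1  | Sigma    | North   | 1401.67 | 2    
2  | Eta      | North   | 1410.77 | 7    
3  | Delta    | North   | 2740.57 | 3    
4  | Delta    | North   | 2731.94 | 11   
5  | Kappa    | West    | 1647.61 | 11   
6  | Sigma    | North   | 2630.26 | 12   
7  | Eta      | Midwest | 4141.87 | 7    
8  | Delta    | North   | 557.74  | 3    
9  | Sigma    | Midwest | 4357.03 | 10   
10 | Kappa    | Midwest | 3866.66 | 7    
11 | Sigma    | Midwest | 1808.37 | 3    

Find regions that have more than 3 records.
SELECT region, COUNT(*) as cnt
FROM orders
GROUP BY region
HAVING COUNT(*) > 3

Result:
  Midwest: 4
  North: 6

Note: HAVING filters groups after aggregation, WHERE filters rows before.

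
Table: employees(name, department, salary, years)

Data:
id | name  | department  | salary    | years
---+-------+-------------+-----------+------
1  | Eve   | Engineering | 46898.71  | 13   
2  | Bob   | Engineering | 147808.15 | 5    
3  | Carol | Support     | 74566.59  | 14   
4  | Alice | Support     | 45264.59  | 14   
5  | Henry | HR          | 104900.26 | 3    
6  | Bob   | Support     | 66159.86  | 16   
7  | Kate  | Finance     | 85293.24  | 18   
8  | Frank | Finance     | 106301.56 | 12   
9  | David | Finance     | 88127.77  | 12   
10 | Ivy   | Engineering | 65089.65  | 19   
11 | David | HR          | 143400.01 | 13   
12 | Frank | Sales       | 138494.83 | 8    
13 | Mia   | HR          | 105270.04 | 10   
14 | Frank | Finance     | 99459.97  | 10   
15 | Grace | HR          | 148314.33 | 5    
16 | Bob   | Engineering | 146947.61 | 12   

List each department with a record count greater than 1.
SELECT department, COUNT(*) as cnt
FROM employees
GROUP BY department
HAVING COUNT(*) > 1

Result:
  Engineering: 4
  Finance: 4
  HR: 4
  Support: 3

Note: HAVING filters groups after aggregation, WHERE filters rows before.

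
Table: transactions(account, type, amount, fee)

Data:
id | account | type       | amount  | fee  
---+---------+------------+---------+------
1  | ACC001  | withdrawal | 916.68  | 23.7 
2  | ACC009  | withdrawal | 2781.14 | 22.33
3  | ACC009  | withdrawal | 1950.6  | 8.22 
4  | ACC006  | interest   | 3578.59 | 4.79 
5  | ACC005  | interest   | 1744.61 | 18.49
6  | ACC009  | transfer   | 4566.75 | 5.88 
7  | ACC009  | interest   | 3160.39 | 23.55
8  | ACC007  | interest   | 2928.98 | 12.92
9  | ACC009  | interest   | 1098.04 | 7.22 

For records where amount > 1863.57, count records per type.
SELECT type, COUNT(*)
FROM transactions
WHERE amount > 1863.57
GROUP BY type

Note: WHERE filters rows before grouping.

Result:
  interest: 3
  transfer: 1
  withdrawal: 2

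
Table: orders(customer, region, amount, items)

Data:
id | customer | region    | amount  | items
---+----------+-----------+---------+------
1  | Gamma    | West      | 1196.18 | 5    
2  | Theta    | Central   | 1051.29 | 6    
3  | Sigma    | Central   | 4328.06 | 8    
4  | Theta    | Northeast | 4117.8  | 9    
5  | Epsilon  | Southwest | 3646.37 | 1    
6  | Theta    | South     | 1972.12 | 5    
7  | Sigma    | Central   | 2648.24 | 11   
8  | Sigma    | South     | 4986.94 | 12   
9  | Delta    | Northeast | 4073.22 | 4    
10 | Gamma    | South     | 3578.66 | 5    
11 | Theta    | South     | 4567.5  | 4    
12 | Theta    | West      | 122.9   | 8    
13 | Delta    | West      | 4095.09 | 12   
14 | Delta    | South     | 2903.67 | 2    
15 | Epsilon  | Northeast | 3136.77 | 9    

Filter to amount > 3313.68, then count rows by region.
SELECT region, COUNT(*)
FROM orders
WHERE amount > 3313.68
GROUP BY region

Note: WHERE filters rows before grouping.

Result:
  Central: 1
  Northeast: 2
  South: 3
  Southwest: 1
  West: 1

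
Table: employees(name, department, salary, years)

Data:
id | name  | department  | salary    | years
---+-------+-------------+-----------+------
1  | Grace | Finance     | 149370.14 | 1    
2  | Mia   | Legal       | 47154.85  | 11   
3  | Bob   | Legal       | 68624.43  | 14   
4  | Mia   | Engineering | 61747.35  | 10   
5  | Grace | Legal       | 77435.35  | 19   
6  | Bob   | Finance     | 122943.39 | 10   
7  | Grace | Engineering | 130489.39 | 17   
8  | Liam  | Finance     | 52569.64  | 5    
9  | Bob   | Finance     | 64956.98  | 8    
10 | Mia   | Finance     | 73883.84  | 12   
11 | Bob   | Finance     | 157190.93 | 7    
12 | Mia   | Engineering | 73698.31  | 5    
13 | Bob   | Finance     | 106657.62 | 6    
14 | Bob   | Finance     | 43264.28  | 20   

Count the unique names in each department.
SELECT department, COUNT(DISTINCT name)
FROM employees
GROUP BY department

Result:
  Engineering: 2 distinct
  Finance: 4 distinct
  Legal: 3 distinct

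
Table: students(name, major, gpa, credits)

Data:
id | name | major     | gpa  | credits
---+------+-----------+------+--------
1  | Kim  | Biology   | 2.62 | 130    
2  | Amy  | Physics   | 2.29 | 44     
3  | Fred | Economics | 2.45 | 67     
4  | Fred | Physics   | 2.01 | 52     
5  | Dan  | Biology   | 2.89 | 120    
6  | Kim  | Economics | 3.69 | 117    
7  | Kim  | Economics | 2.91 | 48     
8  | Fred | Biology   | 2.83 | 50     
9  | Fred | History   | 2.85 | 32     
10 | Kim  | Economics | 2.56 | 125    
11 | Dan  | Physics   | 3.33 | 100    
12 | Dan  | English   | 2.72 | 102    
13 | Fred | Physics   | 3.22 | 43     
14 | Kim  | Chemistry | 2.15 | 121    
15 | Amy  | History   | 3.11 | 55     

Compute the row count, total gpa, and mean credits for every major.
SELECT major,
       COUNT(*) as cnt,
       SUM(gpa) as total_gpa,
       AVG(credits) as avg_credits
FROM students
GROUP BY major

Result:
  Biology: 3 records, 8.34 total gpa, 100.00 avg credits
  Chemistry: 1 records, 2.15 total gpa, 121.00 avg credits
  Economics: 4 records, 11.61 total gpa, 89.25 avg credits
  English: 1 records, 2.72 total gpa, 102.00 avg credits
  History: 2 records, 5.96 total gpa, 43.50 avg credits
  Physics: 4 records, 10.85 total gpa, 59.75 avg credits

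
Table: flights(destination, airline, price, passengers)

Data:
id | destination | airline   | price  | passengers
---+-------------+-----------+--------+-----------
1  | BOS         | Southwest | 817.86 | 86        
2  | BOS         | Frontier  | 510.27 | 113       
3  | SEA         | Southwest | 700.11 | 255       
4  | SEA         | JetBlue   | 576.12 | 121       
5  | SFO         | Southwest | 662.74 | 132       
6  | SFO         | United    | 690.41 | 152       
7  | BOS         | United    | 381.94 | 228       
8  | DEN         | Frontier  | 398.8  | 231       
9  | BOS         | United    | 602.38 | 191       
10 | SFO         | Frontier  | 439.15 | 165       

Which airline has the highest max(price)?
SELECT airline, MAX(price) as val
FROM flights
GROUP BY airline
ORDER BY val DESC
LIMIT 1

Result: Southwest with max(price) = 817.86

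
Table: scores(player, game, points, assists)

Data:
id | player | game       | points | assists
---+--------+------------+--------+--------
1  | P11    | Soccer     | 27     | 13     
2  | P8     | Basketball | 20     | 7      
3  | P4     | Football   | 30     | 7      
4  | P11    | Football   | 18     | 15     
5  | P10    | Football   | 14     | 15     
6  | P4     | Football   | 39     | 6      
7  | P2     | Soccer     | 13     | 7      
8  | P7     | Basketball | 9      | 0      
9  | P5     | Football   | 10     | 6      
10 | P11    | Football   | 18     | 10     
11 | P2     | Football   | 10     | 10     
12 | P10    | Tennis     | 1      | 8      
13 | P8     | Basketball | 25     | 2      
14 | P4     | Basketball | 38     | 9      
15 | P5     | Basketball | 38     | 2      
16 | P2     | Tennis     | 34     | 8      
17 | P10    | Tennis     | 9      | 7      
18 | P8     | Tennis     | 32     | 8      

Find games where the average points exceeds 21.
SELECT game, AVG(points)
FROM scores
GROUP BY game
HAVING AVG(points) > 21

Result:
  Basketball: avg=26.00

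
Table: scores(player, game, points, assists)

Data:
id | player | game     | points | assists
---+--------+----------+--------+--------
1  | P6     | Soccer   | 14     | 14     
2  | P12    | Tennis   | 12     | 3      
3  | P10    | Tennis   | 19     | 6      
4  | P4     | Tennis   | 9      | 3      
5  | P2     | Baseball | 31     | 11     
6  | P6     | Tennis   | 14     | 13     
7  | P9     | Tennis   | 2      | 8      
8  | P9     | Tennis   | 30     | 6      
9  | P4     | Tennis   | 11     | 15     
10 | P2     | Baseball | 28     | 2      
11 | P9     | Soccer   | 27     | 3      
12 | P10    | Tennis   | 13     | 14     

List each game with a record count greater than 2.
SELECT game, COUNT(*) as cnt
FROM scores
GROUP BY game
HAVING COUNT(*) > 2

Result:
  Tennis: 8

Note: HAVING filters groups after aggregation, WHERE filters rows before.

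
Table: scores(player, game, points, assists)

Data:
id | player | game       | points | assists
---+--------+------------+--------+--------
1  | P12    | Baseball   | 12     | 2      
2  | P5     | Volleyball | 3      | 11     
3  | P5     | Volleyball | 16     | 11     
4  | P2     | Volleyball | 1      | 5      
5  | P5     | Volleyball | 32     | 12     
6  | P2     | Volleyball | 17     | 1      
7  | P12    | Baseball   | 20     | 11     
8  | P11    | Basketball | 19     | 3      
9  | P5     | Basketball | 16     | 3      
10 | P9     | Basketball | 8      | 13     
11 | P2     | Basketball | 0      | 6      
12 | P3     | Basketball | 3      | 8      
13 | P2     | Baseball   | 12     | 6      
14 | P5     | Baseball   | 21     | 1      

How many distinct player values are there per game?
SELECT game, COUNT(DISTINCT player)
FROM scores
GROUP BY game

Result:
  Baseball: 3 distinct
  Basketball: 5 distinct
  Volleyball: 2 distinct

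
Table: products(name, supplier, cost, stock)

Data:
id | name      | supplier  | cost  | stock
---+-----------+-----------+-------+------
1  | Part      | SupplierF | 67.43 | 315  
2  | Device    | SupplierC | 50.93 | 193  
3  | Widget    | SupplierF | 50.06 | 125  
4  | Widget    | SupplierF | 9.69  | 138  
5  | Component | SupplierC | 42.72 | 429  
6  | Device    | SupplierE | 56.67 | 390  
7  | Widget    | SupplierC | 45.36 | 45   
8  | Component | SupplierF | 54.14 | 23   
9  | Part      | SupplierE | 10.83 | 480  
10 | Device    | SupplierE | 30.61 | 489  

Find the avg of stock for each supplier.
SELECT supplier, AVG(stock) as result
FROM products
GROUP BY supplier

Result:
  SupplierC: 222.33
  SupplierE: 453.00
  SupplierF: 150.25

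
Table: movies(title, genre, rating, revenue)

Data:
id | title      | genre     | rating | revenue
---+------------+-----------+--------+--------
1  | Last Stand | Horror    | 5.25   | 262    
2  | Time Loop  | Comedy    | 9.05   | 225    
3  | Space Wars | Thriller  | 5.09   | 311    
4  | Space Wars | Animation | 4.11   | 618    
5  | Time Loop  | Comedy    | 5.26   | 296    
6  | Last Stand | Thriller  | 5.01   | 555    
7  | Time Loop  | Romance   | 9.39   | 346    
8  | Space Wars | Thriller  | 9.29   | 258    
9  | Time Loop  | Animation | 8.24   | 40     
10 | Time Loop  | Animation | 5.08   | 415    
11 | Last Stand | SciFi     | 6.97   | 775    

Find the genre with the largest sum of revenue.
SELECT genre, SUM(revenue) as val
FROM movies
GROUP BY genre
ORDER BY val DESC
LIMIT 1

Result: Thriller with sum(revenue) = 1124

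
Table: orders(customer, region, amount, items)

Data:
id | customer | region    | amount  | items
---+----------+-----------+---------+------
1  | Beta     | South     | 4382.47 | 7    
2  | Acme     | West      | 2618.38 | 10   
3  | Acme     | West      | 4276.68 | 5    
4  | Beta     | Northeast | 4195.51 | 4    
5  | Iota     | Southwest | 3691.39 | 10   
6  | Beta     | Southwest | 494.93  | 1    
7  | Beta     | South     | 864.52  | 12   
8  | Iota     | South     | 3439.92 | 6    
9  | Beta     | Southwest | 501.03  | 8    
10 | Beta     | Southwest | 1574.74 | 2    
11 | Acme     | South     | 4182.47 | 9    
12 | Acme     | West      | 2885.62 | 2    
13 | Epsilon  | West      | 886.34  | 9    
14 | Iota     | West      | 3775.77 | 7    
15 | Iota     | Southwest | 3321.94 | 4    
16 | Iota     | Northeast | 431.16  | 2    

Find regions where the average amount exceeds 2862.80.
SELECT region, AVG(amount)
FROM orders
GROUP BY region
HAVING AVG(amount) > 2862.80

Result:
  South: avg=3217.35
  West: avg=2888.56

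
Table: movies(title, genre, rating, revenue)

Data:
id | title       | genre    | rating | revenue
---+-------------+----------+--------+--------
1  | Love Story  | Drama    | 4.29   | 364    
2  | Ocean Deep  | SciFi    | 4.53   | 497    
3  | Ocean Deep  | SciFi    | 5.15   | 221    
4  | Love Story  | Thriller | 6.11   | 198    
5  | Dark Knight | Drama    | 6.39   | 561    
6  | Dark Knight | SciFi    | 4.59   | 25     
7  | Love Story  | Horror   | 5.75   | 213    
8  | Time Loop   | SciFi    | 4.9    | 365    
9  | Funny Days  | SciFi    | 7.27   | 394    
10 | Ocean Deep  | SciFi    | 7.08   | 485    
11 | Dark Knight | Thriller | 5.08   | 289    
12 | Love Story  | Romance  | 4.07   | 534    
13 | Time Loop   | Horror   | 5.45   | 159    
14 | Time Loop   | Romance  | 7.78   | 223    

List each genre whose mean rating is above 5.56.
SELECT genre, AVG(rating)
FROM movies
GROUP BY genre
HAVING AVG(rating) > 5.56

Result:
  Horror: avg=5.60
  Romance: avg=5.93
  SciFi: avg=5.59
  Thriller: avg=5.60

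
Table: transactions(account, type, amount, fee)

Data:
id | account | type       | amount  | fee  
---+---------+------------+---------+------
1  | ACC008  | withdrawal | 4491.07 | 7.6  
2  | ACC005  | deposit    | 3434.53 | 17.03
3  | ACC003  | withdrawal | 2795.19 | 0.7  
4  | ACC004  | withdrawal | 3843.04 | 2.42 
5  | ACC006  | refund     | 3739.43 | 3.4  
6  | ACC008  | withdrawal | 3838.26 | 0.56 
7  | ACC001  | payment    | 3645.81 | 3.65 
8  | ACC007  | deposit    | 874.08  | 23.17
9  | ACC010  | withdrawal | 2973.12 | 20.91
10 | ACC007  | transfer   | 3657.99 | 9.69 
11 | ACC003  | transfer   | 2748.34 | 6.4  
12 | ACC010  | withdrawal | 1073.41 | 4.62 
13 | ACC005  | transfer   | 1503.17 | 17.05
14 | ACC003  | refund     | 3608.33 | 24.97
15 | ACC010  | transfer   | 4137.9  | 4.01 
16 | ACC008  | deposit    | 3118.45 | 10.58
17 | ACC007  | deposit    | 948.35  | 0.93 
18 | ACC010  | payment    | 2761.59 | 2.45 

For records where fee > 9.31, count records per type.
SELECT type, COUNT(*)
FROM transactions
WHERE fee > 9.31
GROUP BY type

Note: WHERE filters rows before grouping.

Result:
  deposit: 3
  refund: 1
  transfer: 2
  withdrawal: 1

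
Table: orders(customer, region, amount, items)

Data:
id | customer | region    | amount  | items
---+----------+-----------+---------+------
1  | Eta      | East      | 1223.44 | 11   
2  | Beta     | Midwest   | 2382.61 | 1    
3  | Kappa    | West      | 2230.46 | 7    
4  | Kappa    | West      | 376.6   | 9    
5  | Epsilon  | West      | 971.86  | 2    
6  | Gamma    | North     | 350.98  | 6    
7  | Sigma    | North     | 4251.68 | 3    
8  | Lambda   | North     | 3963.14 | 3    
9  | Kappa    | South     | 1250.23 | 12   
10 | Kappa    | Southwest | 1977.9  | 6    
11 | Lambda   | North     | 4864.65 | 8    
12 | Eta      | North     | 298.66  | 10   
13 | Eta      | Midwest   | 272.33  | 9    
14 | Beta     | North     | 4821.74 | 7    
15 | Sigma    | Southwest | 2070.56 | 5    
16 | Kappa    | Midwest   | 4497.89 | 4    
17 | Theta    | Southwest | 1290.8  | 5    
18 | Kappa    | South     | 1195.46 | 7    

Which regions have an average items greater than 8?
SELECT region, AVG(items)
FROM orders
GROUP BY region
HAVING AVG(items) > 8

Result:
  East: avg=11.00
  South: avg=9.50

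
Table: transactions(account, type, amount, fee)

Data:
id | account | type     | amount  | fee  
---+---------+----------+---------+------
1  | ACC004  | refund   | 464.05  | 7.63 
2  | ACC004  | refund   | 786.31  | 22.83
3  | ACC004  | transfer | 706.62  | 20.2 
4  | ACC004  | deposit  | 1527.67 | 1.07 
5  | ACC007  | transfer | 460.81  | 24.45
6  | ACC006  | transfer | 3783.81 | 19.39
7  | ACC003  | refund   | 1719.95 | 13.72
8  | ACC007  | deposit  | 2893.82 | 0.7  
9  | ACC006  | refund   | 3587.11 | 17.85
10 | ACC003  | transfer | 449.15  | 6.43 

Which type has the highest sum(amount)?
SELECT type, SUM(amount) as val
FROM transactions
GROUP BY type
ORDER BY val DESC
LIMIT 1

Result: refund with sum(amount) = 6557.42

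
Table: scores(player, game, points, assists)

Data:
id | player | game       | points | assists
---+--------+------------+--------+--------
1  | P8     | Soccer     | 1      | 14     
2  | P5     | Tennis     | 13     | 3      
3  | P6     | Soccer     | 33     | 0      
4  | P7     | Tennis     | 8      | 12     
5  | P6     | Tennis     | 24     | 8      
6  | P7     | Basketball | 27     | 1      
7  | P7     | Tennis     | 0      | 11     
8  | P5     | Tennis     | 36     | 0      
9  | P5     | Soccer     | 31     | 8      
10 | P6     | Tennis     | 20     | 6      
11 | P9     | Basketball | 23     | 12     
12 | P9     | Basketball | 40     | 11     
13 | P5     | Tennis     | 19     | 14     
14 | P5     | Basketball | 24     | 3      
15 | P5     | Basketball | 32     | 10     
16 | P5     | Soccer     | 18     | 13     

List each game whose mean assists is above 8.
SELECT game, AVG(assists)
FROM scores
GROUP BY game
HAVING AVG(assists) > 8

Result:
  Soccer: avg=8.75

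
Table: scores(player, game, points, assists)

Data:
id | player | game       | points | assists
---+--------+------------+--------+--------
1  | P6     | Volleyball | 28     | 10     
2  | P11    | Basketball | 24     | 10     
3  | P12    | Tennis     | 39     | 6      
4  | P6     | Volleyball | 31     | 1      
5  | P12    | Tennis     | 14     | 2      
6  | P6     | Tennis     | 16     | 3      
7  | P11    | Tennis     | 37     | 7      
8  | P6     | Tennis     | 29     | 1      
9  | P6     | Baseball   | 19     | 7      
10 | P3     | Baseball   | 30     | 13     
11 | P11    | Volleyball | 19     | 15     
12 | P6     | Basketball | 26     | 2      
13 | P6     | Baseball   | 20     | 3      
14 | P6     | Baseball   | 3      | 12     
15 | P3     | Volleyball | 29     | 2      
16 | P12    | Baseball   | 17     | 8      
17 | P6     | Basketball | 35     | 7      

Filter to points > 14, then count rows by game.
SELECT game, COUNT(*)
FROM scores
WHERE points > 14
GROUP BY game

Note: WHERE filters rows before grouping.

Result:
  Baseball: 4
  Basketball: 3
  Tennis: 4
  Volleyball: 4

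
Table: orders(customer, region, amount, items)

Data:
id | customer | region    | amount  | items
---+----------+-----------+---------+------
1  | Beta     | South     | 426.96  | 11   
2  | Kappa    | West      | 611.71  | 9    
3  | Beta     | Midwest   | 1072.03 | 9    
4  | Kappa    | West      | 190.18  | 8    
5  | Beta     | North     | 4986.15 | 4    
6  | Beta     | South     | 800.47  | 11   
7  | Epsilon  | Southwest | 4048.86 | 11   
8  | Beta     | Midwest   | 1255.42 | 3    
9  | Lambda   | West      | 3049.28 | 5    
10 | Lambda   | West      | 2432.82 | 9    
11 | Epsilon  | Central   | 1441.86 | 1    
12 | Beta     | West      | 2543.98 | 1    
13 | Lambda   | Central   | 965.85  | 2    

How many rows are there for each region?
SELECT region, COUNT(*) as count
FROM orders
GROUP BY region

Result:
  Central: 2
  Midwest: 2
  North: 1
  South: 2
  Southwest: 1
  West: 5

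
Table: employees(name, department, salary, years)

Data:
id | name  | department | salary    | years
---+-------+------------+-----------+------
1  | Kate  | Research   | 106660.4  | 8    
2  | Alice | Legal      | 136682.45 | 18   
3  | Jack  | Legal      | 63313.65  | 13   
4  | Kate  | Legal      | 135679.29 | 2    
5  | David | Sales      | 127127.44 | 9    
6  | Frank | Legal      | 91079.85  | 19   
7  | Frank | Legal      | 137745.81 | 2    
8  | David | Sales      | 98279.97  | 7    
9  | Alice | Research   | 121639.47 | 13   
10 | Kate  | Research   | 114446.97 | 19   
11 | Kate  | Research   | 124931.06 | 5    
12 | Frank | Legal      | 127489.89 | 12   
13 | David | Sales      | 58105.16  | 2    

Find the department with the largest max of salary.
SELECT department, MAX(salary) as val
FROM employees
GROUP BY department
ORDER BY val DESC
LIMIT 1

Result: Legal with max(salary) = 137745.81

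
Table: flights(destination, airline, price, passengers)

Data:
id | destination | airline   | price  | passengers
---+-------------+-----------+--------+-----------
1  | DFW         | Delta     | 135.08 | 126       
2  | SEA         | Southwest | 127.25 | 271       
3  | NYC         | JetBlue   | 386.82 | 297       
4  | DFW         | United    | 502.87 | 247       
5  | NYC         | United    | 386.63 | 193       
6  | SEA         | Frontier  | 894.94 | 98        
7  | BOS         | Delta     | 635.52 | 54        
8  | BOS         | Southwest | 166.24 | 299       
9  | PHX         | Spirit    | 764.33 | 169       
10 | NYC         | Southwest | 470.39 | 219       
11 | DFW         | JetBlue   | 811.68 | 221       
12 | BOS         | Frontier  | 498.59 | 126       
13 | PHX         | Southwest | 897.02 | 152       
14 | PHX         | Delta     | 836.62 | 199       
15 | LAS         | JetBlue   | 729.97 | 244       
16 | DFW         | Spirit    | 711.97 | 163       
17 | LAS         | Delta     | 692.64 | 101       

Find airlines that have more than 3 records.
SELECT airline, COUNT(*) as cnt
FROM flights
GROUP BY airline
HAVING COUNT(*) > 3

Result:
  Delta: 4
  Southwest: 4

Note: HAVING filters groups after aggregation, WHERE filters rows before.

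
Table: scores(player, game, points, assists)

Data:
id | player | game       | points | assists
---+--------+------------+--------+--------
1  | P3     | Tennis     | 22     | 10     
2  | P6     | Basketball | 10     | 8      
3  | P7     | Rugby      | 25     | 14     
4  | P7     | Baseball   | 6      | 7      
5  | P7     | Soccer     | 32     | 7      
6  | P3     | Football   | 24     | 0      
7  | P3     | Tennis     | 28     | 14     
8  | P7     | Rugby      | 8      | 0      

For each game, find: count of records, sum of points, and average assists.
SELECT game,
       COUNT(*) as cnt,
       SUM(points) as total_points,
       AVG(assists) as avg_assists
FROM scores
GROUP BY game

Result:
  Baseball: 1 records, 6 total points, 7.00 avg assists
  Basketball: 1 records, 10 total points, 8.00 avg assists
  Football: 1 records, 24 total points, 0.00 avg assists
  Rugby: 2 records, 33 total points, 7.00 avg assists
  Soccer: 1 records, 32 total points, 7.00 avg assists
  Tennis: 2 records, 50 total points, 12.00 avg assists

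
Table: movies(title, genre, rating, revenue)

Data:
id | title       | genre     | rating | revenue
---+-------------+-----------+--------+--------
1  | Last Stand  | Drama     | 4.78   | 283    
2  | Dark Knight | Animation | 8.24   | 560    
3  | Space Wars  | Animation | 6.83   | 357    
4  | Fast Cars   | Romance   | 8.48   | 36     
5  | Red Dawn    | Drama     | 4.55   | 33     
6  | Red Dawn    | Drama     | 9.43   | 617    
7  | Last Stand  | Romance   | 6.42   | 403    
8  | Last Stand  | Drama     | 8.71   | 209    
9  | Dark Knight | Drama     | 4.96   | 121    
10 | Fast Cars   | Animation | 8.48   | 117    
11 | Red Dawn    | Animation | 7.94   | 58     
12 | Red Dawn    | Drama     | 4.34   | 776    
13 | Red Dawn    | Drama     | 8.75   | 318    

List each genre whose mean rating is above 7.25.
SELECT genre, AVG(rating)
FROM movies
GROUP BY genre
HAVING AVG(rating) > 7.25

Result:
  Animation: avg=7.87
  Romance: avg=7.45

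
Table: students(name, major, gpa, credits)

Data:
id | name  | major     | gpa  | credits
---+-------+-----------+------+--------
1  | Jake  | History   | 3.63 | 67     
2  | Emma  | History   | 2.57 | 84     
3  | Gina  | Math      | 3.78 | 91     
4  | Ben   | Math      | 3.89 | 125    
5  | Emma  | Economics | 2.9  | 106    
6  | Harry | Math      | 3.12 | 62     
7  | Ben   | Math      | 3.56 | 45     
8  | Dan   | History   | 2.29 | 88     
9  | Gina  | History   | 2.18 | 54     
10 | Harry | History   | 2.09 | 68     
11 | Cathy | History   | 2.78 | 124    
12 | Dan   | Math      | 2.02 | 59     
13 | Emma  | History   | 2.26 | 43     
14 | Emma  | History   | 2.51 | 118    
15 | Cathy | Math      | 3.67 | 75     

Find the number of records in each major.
SELECT major, COUNT(*) as count
FROM students
GROUP BY major

Result:
  Economics: 1
  History: 8
  Math: 6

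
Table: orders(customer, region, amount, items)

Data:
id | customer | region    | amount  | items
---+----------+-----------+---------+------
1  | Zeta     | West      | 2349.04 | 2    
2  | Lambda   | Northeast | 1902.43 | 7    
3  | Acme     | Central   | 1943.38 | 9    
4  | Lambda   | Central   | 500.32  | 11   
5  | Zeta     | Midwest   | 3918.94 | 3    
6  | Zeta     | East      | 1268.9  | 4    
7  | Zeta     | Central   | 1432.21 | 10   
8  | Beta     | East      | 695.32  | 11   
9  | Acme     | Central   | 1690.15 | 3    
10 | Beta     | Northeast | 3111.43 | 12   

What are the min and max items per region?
SELECT region, MIN(items), MAX(items)
FROM orders
GROUP BY region

Result:
  Central: min=3, max=11
  East: min=4, max=11
  Midwest: min=3, max=3
  Northeast: min=7, max=12
  West: min=2, max=2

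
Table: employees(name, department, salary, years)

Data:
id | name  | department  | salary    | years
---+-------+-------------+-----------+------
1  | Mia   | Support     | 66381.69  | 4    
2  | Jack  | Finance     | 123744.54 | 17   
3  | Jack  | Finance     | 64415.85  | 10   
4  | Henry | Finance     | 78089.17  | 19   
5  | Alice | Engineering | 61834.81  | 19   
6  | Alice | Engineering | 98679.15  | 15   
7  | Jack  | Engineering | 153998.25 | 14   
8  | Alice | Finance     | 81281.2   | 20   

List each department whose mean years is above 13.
SELECT department, AVG(years)
FROM employees
GROUP BY department
HAVING AVG(years) > 13

Result:
  Engineering: avg=16.00
  Finance: avg=16.50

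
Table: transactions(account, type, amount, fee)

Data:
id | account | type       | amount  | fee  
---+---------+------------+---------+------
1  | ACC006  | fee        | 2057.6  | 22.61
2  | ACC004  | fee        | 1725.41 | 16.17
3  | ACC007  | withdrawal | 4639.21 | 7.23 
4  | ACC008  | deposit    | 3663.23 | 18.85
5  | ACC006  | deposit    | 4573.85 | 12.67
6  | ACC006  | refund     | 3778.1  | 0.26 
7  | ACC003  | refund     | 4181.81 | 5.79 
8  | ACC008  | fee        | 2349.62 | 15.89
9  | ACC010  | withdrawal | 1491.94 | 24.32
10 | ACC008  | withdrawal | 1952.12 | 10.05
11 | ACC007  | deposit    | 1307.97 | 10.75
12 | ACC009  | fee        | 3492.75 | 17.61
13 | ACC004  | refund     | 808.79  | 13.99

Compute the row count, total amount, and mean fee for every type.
SELECT type,
       COUNT(*) as cnt,
       SUM(amount) as total_amount,
       AVG(fee) as avg_fee
FROM transactions
GROUP BY type

Result:
  deposit: 3 records, 9545.05 total amount, 14.09 avg fee
  fee: 4 records, 9625.38 total amount, 18.07 avg fee
  refund: 3 records, 8768.70 total amount, 6.68 avg fee
  withdrawal: 3 records, 8083.27 total amount, 13.87 avg fee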